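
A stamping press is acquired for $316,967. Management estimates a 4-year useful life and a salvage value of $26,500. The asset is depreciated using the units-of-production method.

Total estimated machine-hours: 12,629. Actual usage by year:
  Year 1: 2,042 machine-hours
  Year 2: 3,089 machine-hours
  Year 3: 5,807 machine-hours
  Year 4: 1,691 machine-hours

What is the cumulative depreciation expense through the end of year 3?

Depreciable base = $316,967 − $26,500 = $290,467.
Rate = $290,467 / 12,629 machine-hours = $23 per machine-hour.
Year 1: 2,042 × $23 = $46,966. Book value $270,001.
Year 2: 3,089 × $23 = $71,047. Book value $198,954.
Year 3: 5,807 × $23 = $133,561. Book value $65,393.
Accumulated through year 3 = $316,967 − $65,393 = $251,574.

$251,574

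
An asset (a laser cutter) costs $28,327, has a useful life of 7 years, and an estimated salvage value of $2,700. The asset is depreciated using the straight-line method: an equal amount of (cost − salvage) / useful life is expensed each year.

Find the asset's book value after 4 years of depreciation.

Depreciable base = $28,327 − $2,700 = $25,627.
Annual expense = $25,627 / 7 = $3,661.
End of year 1: book value $24,666.
End of year 2: book value $21,005.
End of year 3: book value $17,344.
End of year 4: book value $13,683.

$13,683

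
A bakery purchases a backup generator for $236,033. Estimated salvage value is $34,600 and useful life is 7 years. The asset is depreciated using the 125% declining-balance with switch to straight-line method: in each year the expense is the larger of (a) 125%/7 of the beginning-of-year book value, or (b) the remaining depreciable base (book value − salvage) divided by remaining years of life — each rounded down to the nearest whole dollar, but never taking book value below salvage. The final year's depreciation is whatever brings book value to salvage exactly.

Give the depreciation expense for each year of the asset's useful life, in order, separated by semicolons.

$42,148; $34,622; $28,439; $24,056; $24,056; $24,056; $24,056

Depreciable base = $236,033 − $34,600 = $201,433.
Year 1: DB = ⌊$236,033 × 125%/7⌋ = $42,148; SL = ⌊$201,433/7⌋ = $28,776 → take DB $42,148. Book value $193,885.
Year 2: DB = ⌊$193,885 × 125%/7⌋ = $34,622; SL = ⌊$159,285/6⌋ = $26,547 → take DB $34,622. Book value $159,263.
Year 3: DB = ⌊$159,263 × 125%/7⌋ = $28,439; SL = ⌊$124,663/5⌋ = $24,932 → take DB $28,439. Book value $130,824.
Year 4: DB = ⌊$130,824 × 125%/7⌋ = $23,361; SL = ⌊$96,224/4⌋ = $24,056 → take SL $24,056. Book value $106,768.
Year 5: DB = ⌊$106,768 × 125%/7⌋ = $19,065; SL = ⌊$72,168/3⌋ = $24,056 → take SL $24,056. Book value $82,712.
Year 6: DB = ⌊$82,712 × 125%/7⌋ = $14,770; SL = ⌊$48,112/2⌋ = $24,056 → take SL $24,056. Book value $58,656.
Year 7 (final): $58,656 − $34,600 = $24,056. Book value $34,600.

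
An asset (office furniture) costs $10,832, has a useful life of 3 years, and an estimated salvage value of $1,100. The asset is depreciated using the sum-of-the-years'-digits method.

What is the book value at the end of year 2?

$2,722

Depreciable base = $10,832 − $1,100 = $9,732.
Sum of the years' digits = 3+2+1 = 6.
Year 1: $9,732 × 3/6 = $4,866. Book value $5,966.
Year 2: $9,732 × 2/6 = $3,244. Book value $2,722.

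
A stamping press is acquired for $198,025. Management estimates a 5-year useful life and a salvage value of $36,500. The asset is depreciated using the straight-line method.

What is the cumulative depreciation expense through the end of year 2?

Depreciable base = $198,025 − $36,500 = $161,525.
Annual expense = $161,525 / 5 = $32,305.
End of year 1: book value $165,720.
End of year 2: book value $133,415.
Accumulated through year 2 = $198,025 − $133,415 = $64,610.

$64,610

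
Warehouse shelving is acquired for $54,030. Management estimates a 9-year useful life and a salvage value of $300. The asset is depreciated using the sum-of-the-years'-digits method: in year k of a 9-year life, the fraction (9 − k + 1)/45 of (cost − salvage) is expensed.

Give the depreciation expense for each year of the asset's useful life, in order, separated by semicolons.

Depreciable base = $54,030 − $300 = $53,730.
Sum of the years' digits = 9+8+7+6+5+4+3+2+1 = 45.
Year 1: $53,730 × 9/45 = $10,746. Book value $43,284.
Year 2: $53,730 × 8/45 = $9,552. Book value $33,732.
Year 3: $53,730 × 7/45 = $8,358. Book value $25,374.
Year 4: $53,730 × 6/45 = $7,164. Book value $18,210.
Year 5: $53,730 × 5/45 = $5,970. Book value $12,240.
Year 6: $53,730 × 4/45 = $4,776. Book value $7,464.
Year 7: $53,730 × 3/45 = $3,582. Book value $3,882.
Year 8: $53,730 × 2/45 = $2,388. Book value $1,494.
Year 9: $53,730 × 1/45 = $1,194. Book value $300.

$10,746; $9,552; $8,358; $7,164; $5,970; $4,776; $3,582; $2,388; $1,194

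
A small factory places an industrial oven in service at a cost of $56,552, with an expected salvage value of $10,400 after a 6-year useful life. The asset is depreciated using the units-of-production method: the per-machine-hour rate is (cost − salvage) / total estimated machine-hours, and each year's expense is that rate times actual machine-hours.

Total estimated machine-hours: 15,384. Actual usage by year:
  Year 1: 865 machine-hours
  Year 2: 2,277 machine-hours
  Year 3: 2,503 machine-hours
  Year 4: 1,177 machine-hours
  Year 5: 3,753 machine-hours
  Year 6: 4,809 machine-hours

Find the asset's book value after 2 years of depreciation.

Depreciable base = $56,552 − $10,400 = $46,152.
Rate = $46,152 / 15,384 machine-hours = $3 per machine-hour.
Year 1: 865 × $3 = $2,595. Book value $53,957.
Year 2: 2,277 × $3 = $6,831. Book value $47,126.

$47,126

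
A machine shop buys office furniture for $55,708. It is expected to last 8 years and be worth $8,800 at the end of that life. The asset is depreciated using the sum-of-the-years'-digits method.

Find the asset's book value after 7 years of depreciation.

$10,103

Depreciable base = $55,708 − $8,800 = $46,908.
Sum of the years' digits = 8+7+6+5+4+3+2+1 = 36.
Year 1: $46,908 × 8/36 = $10,424. Book value $45,284.
Year 2: $46,908 × 7/36 = $9,121. Book value $36,163.
Year 3: $46,908 × 6/36 = $7,818. Book value $28,345.
Year 4: $46,908 × 5/36 = $6,515. Book value $21,830.
Year 5: $46,908 × 4/36 = $5,212. Book value $16,618.
Year 6: $46,908 × 3/36 = $3,909. Book value $12,709.
Year 7: $46,908 × 2/36 = $2,606. Book value $10,103.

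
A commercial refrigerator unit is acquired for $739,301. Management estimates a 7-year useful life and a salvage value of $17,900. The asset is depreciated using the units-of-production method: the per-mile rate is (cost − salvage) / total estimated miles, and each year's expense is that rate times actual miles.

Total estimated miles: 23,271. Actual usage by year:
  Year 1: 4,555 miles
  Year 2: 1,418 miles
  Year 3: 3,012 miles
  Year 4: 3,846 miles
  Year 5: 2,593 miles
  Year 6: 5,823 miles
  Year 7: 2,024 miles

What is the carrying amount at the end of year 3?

$460,766

Depreciable base = $739,301 − $17,900 = $721,401.
Rate = $721,401 / 23,271 miles = $31 per mile.
Year 1: 4,555 × $31 = $141,205. Book value $598,096.
Year 2: 1,418 × $31 = $43,958. Book value $554,138.
Year 3: 3,012 × $31 = $93,372. Book value $460,766.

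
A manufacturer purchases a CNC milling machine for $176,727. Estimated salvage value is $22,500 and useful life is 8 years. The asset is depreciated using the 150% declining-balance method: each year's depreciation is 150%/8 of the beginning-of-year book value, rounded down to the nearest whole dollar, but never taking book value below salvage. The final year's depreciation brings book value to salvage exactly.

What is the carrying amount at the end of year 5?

Depreciable base = $176,727 − $22,500 = $154,227.
Year 1: ⌊$176,727 × 150%/8⌋ = $33,136. Book value $143,591.
Year 2: ⌊$143,591 × 150%/8⌋ = $26,923. Book value $116,668.
Year 3: ⌊$116,668 × 150%/8⌋ = $21,875. Book value $94,793.
Year 4: ⌊$94,793 × 150%/8⌋ = $17,773. Book value $77,020.
Year 5: ⌊$77,020 × 150%/8⌋ = $14,441. Book value $62,579.

$62,579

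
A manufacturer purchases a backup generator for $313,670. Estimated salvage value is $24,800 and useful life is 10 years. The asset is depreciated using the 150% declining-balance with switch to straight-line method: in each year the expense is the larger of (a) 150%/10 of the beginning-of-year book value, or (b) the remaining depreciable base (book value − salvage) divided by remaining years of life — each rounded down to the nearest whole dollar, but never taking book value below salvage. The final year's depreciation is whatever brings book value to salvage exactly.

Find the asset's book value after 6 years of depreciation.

$116,304

Depreciable base = $313,670 − $24,800 = $288,870.
Year 1: DB = ⌊$313,670 × 150%/10⌋ = $47,050; SL = ⌊$288,870/10⌋ = $28,887 → take DB $47,050. Book value $266,620.
Year 2: DB = ⌊$266,620 × 150%/10⌋ = $39,993; SL = ⌊$241,820/9⌋ = $26,868 → take DB $39,993. Book value $226,627.
Year 3: DB = ⌊$226,627 × 150%/10⌋ = $33,994; SL = ⌊$201,827/8⌋ = $25,228 → take DB $33,994. Book value $192,633.
Year 4: DB = ⌊$192,633 × 150%/10⌋ = $28,894; SL = ⌊$167,833/7⌋ = $23,976 → take DB $28,894. Book value $163,739.
Year 5: DB = ⌊$163,739 × 150%/10⌋ = $24,560; SL = ⌊$138,939/6⌋ = $23,156 → take DB $24,560. Book value $139,179.
Year 6: DB = ⌊$139,179 × 150%/10⌋ = $20,876; SL = ⌊$114,379/5⌋ = $22,875 → take SL $22,875. Book value $116,304.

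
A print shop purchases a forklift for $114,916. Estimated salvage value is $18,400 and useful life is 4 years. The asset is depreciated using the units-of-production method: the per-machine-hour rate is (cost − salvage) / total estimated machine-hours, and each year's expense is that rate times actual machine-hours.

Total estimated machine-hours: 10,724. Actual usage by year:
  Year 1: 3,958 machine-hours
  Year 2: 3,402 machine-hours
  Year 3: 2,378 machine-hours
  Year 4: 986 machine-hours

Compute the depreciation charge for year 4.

$8,874

Depreciable base = $114,916 − $18,400 = $96,516.
Rate = $96,516 / 10,724 machine-hours = $9 per machine-hour.
Year 1: 3,958 × $9 = $35,622. Book value $79,294.
Year 2: 3,402 × $9 = $30,618. Book value $48,676.
Year 3: 2,378 × $9 = $21,402. Book value $27,274.
Year 4: 986 × $9 = $8,874. Book value $18,400.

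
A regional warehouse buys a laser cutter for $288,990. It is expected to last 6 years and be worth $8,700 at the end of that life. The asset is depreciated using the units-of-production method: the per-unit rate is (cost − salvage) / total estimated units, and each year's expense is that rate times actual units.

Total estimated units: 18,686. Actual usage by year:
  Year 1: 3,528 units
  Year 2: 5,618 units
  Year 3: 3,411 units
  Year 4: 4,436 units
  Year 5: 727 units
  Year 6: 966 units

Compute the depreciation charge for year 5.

$10,905

Depreciable base = $288,990 − $8,700 = $280,290.
Rate = $280,290 / 18,686 units = $15 per unit.
Year 1: 3,528 × $15 = $52,920. Book value $236,070.
Year 2: 5,618 × $15 = $84,270. Book value $151,800.
Year 3: 3,411 × $15 = $51,165. Book value $100,635.
Year 4: 4,436 × $15 = $66,540. Book value $34,095.
Year 5: 727 × $15 = $10,905. Book value $23,190.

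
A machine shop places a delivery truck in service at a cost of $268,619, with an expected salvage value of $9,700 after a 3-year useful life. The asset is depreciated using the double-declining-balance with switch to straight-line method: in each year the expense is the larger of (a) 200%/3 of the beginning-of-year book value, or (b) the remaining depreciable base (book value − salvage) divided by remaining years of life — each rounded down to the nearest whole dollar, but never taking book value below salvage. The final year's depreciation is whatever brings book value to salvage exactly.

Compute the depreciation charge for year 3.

Depreciable base = $268,619 − $9,700 = $258,919.
Year 1: DB = ⌊$268,619 × 200%/3⌋ = $179,079; SL = ⌊$258,919/3⌋ = $86,306 → take DB $179,079. Book value $89,540.
Year 2: DB = ⌊$89,540 × 200%/3⌋ = $59,693; SL = ⌊$79,840/2⌋ = $39,920 → take DB $59,693. Book value $29,847.
Year 3 (final): $29,847 − $9,700 = $20,147. Book value $9,700.

$20,147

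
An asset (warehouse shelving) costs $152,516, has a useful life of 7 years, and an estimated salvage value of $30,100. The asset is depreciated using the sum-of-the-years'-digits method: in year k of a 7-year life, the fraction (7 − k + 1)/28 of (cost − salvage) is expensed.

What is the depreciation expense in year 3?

$21,860

Depreciable base = $152,516 − $30,100 = $122,416.
Sum of the years' digits = 7+6+5+4+3+2+1 = 28.
Year 1: $122,416 × 7/28 = $30,604. Book value $121,912.
Year 2: $122,416 × 6/28 = $26,232. Book value $95,680.
Year 3: $122,416 × 5/28 = $21,860. Book value $73,820.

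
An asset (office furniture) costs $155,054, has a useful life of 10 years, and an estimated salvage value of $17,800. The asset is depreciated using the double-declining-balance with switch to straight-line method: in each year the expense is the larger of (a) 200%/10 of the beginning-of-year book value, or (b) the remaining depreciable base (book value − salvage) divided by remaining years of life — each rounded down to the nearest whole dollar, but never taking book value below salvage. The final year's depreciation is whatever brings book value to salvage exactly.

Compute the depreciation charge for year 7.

Depreciable base = $155,054 − $17,800 = $137,254.
Year 1: DB = ⌊$155,054 × 200%/10⌋ = $31,010; SL = ⌊$137,254/10⌋ = $13,725 → take DB $31,010. Book value $124,044.
Year 2: DB = ⌊$124,044 × 200%/10⌋ = $24,808; SL = ⌊$106,244/9⌋ = $11,804 → take DB $24,808. Book value $99,236.
Year 3: DB = ⌊$99,236 × 200%/10⌋ = $19,847; SL = ⌊$81,436/8⌋ = $10,179 → take DB $19,847. Book value $79,389.
Year 4: DB = ⌊$79,389 × 200%/10⌋ = $15,877; SL = ⌊$61,589/7⌋ = $8,798 → take DB $15,877. Book value $63,512.
Year 5: DB = ⌊$63,512 × 200%/10⌋ = $12,702; SL = ⌊$45,712/6⌋ = $7,618 → take DB $12,702. Book value $50,810.
Year 6: DB = ⌊$50,810 × 200%/10⌋ = $10,162; SL = ⌊$33,010/5⌋ = $6,602 → take DB $10,162. Book value $40,648.
Year 7: DB = ⌊$40,648 × 200%/10⌋ = $8,129; SL = ⌊$22,848/4⌋ = $5,712 → take DB $8,129. Book value $32,519.

$8,129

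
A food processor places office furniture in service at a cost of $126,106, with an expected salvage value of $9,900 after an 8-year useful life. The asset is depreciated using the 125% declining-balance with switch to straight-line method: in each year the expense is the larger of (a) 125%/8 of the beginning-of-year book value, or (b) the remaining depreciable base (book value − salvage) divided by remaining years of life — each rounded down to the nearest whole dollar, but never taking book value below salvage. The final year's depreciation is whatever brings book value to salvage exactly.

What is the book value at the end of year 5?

$49,410

Depreciable base = $126,106 − $9,900 = $116,206.
Year 1: DB = ⌊$126,106 × 125%/8⌋ = $19,704; SL = ⌊$116,206/8⌋ = $14,525 → take DB $19,704. Book value $106,402.
Year 2: DB = ⌊$106,402 × 125%/8⌋ = $16,625; SL = ⌊$96,502/7⌋ = $13,786 → take DB $16,625. Book value $89,777.
Year 3: DB = ⌊$89,777 × 125%/8⌋ = $14,027; SL = ⌊$79,877/6⌋ = $13,312 → take DB $14,027. Book value $75,750.
Year 4: DB = ⌊$75,750 × 125%/8⌋ = $11,835; SL = ⌊$65,850/5⌋ = $13,170 → take SL $13,170. Book value $62,580.
Year 5: DB = ⌊$62,580 × 125%/8⌋ = $9,778; SL = ⌊$52,680/4⌋ = $13,170 → take SL $13,170. Book value $49,410.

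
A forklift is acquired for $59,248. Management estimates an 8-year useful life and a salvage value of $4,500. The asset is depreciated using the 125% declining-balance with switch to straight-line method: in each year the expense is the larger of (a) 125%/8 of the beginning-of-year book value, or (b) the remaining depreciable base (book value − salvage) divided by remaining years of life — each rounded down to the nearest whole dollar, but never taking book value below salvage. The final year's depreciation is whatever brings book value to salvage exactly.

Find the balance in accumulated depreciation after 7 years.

Depreciable base = $59,248 − $4,500 = $54,748.
Year 1: DB = ⌊$59,248 × 125%/8⌋ = $9,257; SL = ⌊$54,748/8⌋ = $6,843 → take DB $9,257. Book value $49,991.
Year 2: DB = ⌊$49,991 × 125%/8⌋ = $7,811; SL = ⌊$45,491/7⌋ = $6,498 → take DB $7,811. Book value $42,180.
Year 3: DB = ⌊$42,180 × 125%/8⌋ = $6,590; SL = ⌊$37,680/6⌋ = $6,280 → take DB $6,590. Book value $35,590.
Year 4: DB = ⌊$35,590 × 125%/8⌋ = $5,560; SL = ⌊$31,090/5⌋ = $6,218 → take SL $6,218. Book value $29,372.
Year 5: DB = ⌊$29,372 × 125%/8⌋ = $4,589; SL = ⌊$24,872/4⌋ = $6,218 → take SL $6,218. Book value $23,154.
Year 6: DB = ⌊$23,154 × 125%/8⌋ = $3,617; SL = ⌊$18,654/3⌋ = $6,218 → take SL $6,218. Book value $16,936.
Year 7: DB = ⌊$16,936 × 125%/8⌋ = $2,646; SL = ⌊$12,436/2⌋ = $6,218 → take SL $6,218. Book value $10,718.
Accumulated through year 7 = $59,248 − $10,718 = $48,530.

$48,530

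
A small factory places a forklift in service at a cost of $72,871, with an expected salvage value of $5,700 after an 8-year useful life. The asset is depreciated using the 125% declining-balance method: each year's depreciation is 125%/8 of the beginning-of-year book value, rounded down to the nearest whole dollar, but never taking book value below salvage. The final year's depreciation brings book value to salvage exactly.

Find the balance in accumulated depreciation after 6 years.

Depreciable base = $72,871 − $5,700 = $67,171.
Year 1: ⌊$72,871 × 125%/8⌋ = $11,386. Book value $61,485.
Year 2: ⌊$61,485 × 125%/8⌋ = $9,607. Book value $51,878.
Year 3: ⌊$51,878 × 125%/8⌋ = $8,105. Book value $43,773.
Year 4: ⌊$43,773 × 125%/8⌋ = $6,839. Book value $36,934.
Year 5: ⌊$36,934 × 125%/8⌋ = $5,770. Book value $31,164.
Year 6: ⌊$31,164 × 125%/8⌋ = $4,869. Book value $26,295.
Accumulated through year 6 = $72,871 − $26,295 = $46,576.

$46,576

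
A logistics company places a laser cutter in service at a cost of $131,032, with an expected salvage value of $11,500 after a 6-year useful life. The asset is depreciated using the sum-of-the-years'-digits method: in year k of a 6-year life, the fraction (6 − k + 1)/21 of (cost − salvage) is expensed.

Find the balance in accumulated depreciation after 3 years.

$85,380

Depreciable base = $131,032 − $11,500 = $119,532.
Sum of the years' digits = 6+5+4+3+2+1 = 21.
Year 1: $119,532 × 6/21 = $34,152. Book value $96,880.
Year 2: $119,532 × 5/21 = $28,460. Book value $68,420.
Year 3: $119,532 × 4/21 = $22,768. Book value $45,652.
Accumulated through year 3 = $131,032 − $45,652 = $85,380.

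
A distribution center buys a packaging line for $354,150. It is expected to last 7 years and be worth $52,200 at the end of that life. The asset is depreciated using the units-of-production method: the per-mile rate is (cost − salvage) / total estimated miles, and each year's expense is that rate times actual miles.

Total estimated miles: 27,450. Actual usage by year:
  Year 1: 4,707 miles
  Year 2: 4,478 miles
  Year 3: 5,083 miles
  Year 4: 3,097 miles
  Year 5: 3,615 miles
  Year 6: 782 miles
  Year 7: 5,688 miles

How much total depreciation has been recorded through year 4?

Depreciable base = $354,150 − $52,200 = $301,950.
Rate = $301,950 / 27,450 miles = $11 per mile.
Year 1: 4,707 × $11 = $51,777. Book value $302,373.
Year 2: 4,478 × $11 = $49,258. Book value $253,115.
Year 3: 5,083 × $11 = $55,913. Book value $197,202.
Year 4: 3,097 × $11 = $34,067. Book value $163,135.
Accumulated through year 4 = $354,150 − $163,135 = $191,015.

$191,015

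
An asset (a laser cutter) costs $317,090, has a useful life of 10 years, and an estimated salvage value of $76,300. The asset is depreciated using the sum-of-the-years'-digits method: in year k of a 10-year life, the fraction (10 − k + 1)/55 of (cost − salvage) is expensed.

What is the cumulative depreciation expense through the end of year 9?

$236,412

Depreciable base = $317,090 − $76,300 = $240,790.
Sum of the years' digits = 10+9+8+7+6+5+4+3+2+1 = 55.
Year 1: $240,790 × 10/55 = $43,780. Book value $273,310.
Year 2: $240,790 × 9/55 = $39,402. Book value $233,908.
Year 3: $240,790 × 8/55 = $35,024. Book value $198,884.
Year 4: $240,790 × 7/55 = $30,646. Book value $168,238.
Year 5: $240,790 × 6/55 = $26,268. Book value $141,970.
Year 6: $240,790 × 5/55 = $21,890. Book value $120,080.
Year 7: $240,790 × 4/55 = $17,512. Book value $102,568.
Year 8: $240,790 × 3/55 = $13,134. Book value $89,434.
Year 9: $240,790 × 2/55 = $8,756. Book value $80,678.
Accumulated through year 9 = $317,090 − $80,678 = $236,412.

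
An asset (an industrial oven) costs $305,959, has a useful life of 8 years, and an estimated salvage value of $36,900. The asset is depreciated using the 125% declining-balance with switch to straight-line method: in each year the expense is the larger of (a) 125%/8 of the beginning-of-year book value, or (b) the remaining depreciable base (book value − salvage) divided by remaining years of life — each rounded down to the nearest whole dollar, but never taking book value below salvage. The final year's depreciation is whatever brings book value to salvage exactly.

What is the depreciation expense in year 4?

$29,376

Depreciable base = $305,959 − $36,900 = $269,059.
Year 1: DB = ⌊$305,959 × 125%/8⌋ = $47,806; SL = ⌊$269,059/8⌋ = $33,632 → take DB $47,806. Book value $258,153.
Year 2: DB = ⌊$258,153 × 125%/8⌋ = $40,336; SL = ⌊$221,253/7⌋ = $31,607 → take DB $40,336. Book value $217,817.
Year 3: DB = ⌊$217,817 × 125%/8⌋ = $34,033; SL = ⌊$180,917/6⌋ = $30,152 → take DB $34,033. Book value $183,784.
Year 4: DB = ⌊$183,784 × 125%/8⌋ = $28,716; SL = ⌊$146,884/5⌋ = $29,376 → take SL $29,376. Book value $154,408.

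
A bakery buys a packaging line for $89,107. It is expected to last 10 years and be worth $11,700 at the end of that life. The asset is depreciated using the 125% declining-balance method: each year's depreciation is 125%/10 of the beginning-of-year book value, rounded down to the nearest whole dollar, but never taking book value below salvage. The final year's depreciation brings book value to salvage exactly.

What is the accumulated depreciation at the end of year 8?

$58,488

Depreciable base = $89,107 − $11,700 = $77,407.
Year 1: ⌊$89,107 × 125%/10⌋ = $11,138. Book value $77,969.
Year 2: ⌊$77,969 × 125%/10⌋ = $9,746. Book value $68,223.
Year 3: ⌊$68,223 × 125%/10⌋ = $8,527. Book value $59,696.
Year 4: ⌊$59,696 × 125%/10⌋ = $7,462. Book value $52,234.
Year 5: ⌊$52,234 × 125%/10⌋ = $6,529. Book value $45,705.
Year 6: ⌊$45,705 × 125%/10⌋ = $5,713. Book value $39,992.
Year 7: ⌊$39,992 × 125%/10⌋ = $4,999. Book value $34,993.
Year 8: ⌊$34,993 × 125%/10⌋ = $4,374. Book value $30,619.
Accumulated through year 8 = $89,107 − $30,619 = $58,488.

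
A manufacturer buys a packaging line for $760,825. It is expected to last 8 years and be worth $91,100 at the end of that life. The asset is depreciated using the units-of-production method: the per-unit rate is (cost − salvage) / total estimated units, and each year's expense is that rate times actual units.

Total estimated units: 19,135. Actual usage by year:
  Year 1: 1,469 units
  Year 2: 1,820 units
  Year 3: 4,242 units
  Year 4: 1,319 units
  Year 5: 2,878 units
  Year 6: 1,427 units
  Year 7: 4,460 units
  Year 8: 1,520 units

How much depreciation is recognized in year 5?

Depreciable base = $760,825 − $91,100 = $669,725.
Rate = $669,725 / 19,135 units = $35 per unit.
Year 1: 1,469 × $35 = $51,415. Book value $709,410.
Year 2: 1,820 × $35 = $63,700. Book value $645,710.
Year 3: 4,242 × $35 = $148,470. Book value $497,240.
Year 4: 1,319 × $35 = $46,165. Book value $451,075.
Year 5: 2,878 × $35 = $100,730. Book value $350,345.

$100,730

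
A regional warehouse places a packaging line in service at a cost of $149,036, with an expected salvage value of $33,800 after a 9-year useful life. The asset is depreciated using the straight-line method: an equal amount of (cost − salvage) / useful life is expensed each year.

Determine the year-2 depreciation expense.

Depreciable base = $149,036 − $33,800 = $115,236.
Annual expense = $115,236 / 9 = $12,804.

$12,804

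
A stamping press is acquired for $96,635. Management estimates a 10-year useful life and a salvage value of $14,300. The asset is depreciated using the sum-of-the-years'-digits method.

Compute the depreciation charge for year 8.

$4,491

Depreciable base = $96,635 − $14,300 = $82,335.
Sum of the years' digits = 10+9+8+7+6+5+4+3+2+1 = 55.
Year 1: $82,335 × 10/55 = $14,970. Book value $81,665.
Year 2: $82,335 × 9/55 = $13,473. Book value $68,192.
Year 3: $82,335 × 8/55 = $11,976. Book value $56,216.
Year 4: $82,335 × 7/55 = $10,479. Book value $45,737.
Year 5: $82,335 × 6/55 = $8,982. Book value $36,755.
Year 6: $82,335 × 5/55 = $7,485. Book value $29,270.
Year 7: $82,335 × 4/55 = $5,988. Book value $23,282.
Year 8: $82,335 × 3/55 = $4,491. Book value $18,791.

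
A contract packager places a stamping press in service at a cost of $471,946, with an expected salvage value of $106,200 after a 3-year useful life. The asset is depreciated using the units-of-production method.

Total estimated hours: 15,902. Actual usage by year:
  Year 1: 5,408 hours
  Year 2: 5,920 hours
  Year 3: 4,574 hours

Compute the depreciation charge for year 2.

$136,160

Depreciable base = $471,946 − $106,200 = $365,746.
Rate = $365,746 / 15,902 hours = $23 per hour.
Year 1: 5,408 × $23 = $124,384. Book value $347,562.
Year 2: 5,920 × $23 = $136,160. Book value $211,402.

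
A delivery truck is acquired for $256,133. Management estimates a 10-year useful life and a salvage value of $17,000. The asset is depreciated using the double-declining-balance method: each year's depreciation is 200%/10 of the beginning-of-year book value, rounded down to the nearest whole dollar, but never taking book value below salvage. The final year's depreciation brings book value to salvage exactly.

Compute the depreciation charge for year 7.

$13,429

Depreciable base = $256,133 − $17,000 = $239,133.
Year 1: ⌊$256,133 × 200%/10⌋ = $51,226. Book value $204,907.
Year 2: ⌊$204,907 × 200%/10⌋ = $40,981. Book value $163,926.
Year 3: ⌊$163,926 × 200%/10⌋ = $32,785. Book value $131,141.
Year 4: ⌊$131,141 × 200%/10⌋ = $26,228. Book value $104,913.
Year 5: ⌊$104,913 × 200%/10⌋ = $20,982. Book value $83,931.
Year 6: ⌊$83,931 × 200%/10⌋ = $16,786. Book value $67,145.
Year 7: ⌊$67,145 × 200%/10⌋ = $13,429. Book value $53,716.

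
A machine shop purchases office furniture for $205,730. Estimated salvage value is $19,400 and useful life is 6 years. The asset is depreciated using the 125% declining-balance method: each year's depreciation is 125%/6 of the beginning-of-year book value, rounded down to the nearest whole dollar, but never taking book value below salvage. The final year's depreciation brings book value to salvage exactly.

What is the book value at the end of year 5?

$63,976

Depreciable base = $205,730 − $19,400 = $186,330.
Year 1: ⌊$205,730 × 125%/6⌋ = $42,860. Book value $162,870.
Year 2: ⌊$162,870 × 125%/6⌋ = $33,931. Book value $128,939.
Year 3: ⌊$128,939 × 125%/6⌋ = $26,862. Book value $102,077.
Year 4: ⌊$102,077 × 125%/6⌋ = $21,266. Book value $80,811.
Year 5: ⌊$80,811 × 125%/6⌋ = $16,835. Book value $63,976.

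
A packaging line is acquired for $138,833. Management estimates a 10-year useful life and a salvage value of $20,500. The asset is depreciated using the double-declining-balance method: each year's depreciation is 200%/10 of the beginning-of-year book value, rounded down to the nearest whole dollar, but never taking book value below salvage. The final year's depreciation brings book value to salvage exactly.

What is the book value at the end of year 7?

$29,117

Depreciable base = $138,833 − $20,500 = $118,333.
Year 1: ⌊$138,833 × 200%/10⌋ = $27,766. Book value $111,067.
Year 2: ⌊$111,067 × 200%/10⌋ = $22,213. Book value $88,854.
Year 3: ⌊$88,854 × 200%/10⌋ = $17,770. Book value $71,084.
Year 4: ⌊$71,084 × 200%/10⌋ = $14,216. Book value $56,868.
Year 5: ⌊$56,868 × 200%/10⌋ = $11,373. Book value $45,495.
Year 6: ⌊$45,495 × 200%/10⌋ = $9,099. Book value $36,396.
Year 7: ⌊$36,396 × 200%/10⌋ = $7,279. Book value $29,117.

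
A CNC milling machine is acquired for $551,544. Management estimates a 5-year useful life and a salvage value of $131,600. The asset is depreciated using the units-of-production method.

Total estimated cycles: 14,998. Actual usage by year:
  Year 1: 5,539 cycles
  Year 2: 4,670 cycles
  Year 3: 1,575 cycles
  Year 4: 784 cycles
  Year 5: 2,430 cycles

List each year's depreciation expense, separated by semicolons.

$155,092; $130,760; $44,100; $21,952; $68,040

Depreciable base = $551,544 − $131,600 = $419,944.
Rate = $419,944 / 14,998 cycles = $28 per cycle.
Year 1: 5,539 × $28 = $155,092. Book value $396,452.
Year 2: 4,670 × $28 = $130,760. Book value $265,692.
Year 3: 1,575 × $28 = $44,100. Book value $221,592.
Year 4: 784 × $28 = $21,952. Book value $199,640.
Year 5: 2,430 × $28 = $68,040. Book value $131,600.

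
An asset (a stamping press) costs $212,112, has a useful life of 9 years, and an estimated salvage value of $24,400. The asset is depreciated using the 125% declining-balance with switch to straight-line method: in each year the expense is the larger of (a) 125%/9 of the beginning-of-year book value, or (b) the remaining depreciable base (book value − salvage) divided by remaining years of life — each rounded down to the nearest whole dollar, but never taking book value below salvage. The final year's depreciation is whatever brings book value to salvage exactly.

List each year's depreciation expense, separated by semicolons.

Depreciable base = $212,112 − $24,400 = $187,712.
Year 1: DB = ⌊$212,112 × 125%/9⌋ = $29,460; SL = ⌊$187,712/9⌋ = $20,856 → take DB $29,460. Book value $182,652.
Year 2: DB = ⌊$182,652 × 125%/9⌋ = $25,368; SL = ⌊$158,252/8⌋ = $19,781 → take DB $25,368. Book value $157,284.
Year 3: DB = ⌊$157,284 × 125%/9⌋ = $21,845; SL = ⌊$132,884/7⌋ = $18,983 → take DB $21,845. Book value $135,439.
Year 4: DB = ⌊$135,439 × 125%/9⌋ = $18,810; SL = ⌊$111,039/6⌋ = $18,506 → take DB $18,810. Book value $116,629.
Year 5: DB = ⌊$116,629 × 125%/9⌋ = $16,198; SL = ⌊$92,229/5⌋ = $18,445 → take SL $18,445. Book value $98,184.
Year 6: DB = ⌊$98,184 × 125%/9⌋ = $13,636; SL = ⌊$73,784/4⌋ = $18,446 → take SL $18,446. Book value $79,738.
Year 7: DB = ⌊$79,738 × 125%/9⌋ = $11,074; SL = ⌊$55,338/3⌋ = $18,446 → take SL $18,446. Book value $61,292.
Year 8: DB = ⌊$61,292 × 125%/9⌋ = $8,512; SL = ⌊$36,892/2⌋ = $18,446 → take SL $18,446. Book value $42,846.
Year 9 (final): $42,846 − $24,400 = $18,446. Book value $24,400.

$29,460; $25,368; $21,845; $18,810; $18,445; $18,446; $18,446; $18,446; $18,446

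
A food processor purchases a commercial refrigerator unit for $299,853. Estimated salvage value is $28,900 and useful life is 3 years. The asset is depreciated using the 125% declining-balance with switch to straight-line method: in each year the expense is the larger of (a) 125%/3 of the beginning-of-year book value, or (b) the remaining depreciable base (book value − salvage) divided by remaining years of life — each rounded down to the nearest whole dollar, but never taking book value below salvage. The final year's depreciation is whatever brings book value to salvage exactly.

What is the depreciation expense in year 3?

Depreciable base = $299,853 − $28,900 = $270,953.
Year 1: DB = ⌊$299,853 × 125%/3⌋ = $124,938; SL = ⌊$270,953/3⌋ = $90,317 → take DB $124,938. Book value $174,915.
Year 2: DB = ⌊$174,915 × 125%/3⌋ = $72,881; SL = ⌊$146,015/2⌋ = $73,007 → take SL $73,007. Book value $101,908.
Year 3 (final): $101,908 − $28,900 = $73,008. Book value $28,900.

$73,008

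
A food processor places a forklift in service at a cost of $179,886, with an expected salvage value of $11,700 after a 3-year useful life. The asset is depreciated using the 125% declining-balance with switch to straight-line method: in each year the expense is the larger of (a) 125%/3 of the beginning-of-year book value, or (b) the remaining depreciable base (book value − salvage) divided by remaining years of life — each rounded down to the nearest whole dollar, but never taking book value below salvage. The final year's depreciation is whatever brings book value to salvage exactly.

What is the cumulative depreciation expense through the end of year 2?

$121,569

Depreciable base = $179,886 − $11,700 = $168,186.
Year 1: DB = ⌊$179,886 × 125%/3⌋ = $74,952; SL = ⌊$168,186/3⌋ = $56,062 → take DB $74,952. Book value $104,934.
Year 2: DB = ⌊$104,934 × 125%/3⌋ = $43,722; SL = ⌊$93,234/2⌋ = $46,617 → take SL $46,617. Book value $58,317.
Accumulated through year 2 = $179,886 − $58,317 = $121,569.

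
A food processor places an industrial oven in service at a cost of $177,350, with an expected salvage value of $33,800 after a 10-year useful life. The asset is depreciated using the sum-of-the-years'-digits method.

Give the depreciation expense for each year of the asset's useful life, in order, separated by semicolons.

$26,100; $23,490; $20,880; $18,270; $15,660; $13,050; $10,440; $7,830; $5,220; $2,610

Depreciable base = $177,350 − $33,800 = $143,550.
Sum of the years' digits = 10+9+8+7+6+5+4+3+2+1 = 55.
Year 1: $143,550 × 10/55 = $26,100. Book value $151,250.
Year 2: $143,550 × 9/55 = $23,490. Book value $127,760.
Year 3: $143,550 × 8/55 = $20,880. Book value $106,880.
Year 4: $143,550 × 7/55 = $18,270. Book value $88,610.
Year 5: $143,550 × 6/55 = $15,660. Book value $72,950.
Year 6: $143,550 × 5/55 = $13,050. Book value $59,900.
Year 7: $143,550 × 4/55 = $10,440. Book value $49,460.
Year 8: $143,550 × 3/55 = $7,830. Book value $41,630.
Year 9: $143,550 × 2/55 = $5,220. Book value $36,410.
Year 10: $143,550 × 1/55 = $2,610. Book value $33,800.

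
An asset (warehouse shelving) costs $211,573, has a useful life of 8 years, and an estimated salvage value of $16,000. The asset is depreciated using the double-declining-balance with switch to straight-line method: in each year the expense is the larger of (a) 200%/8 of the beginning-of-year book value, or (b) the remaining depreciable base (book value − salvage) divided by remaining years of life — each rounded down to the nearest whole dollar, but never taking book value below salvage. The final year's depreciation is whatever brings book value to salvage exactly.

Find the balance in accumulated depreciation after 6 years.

Depreciable base = $211,573 − $16,000 = $195,573.
Year 1: DB = ⌊$211,573 × 200%/8⌋ = $52,893; SL = ⌊$195,573/8⌋ = $24,446 → take DB $52,893. Book value $158,680.
Year 2: DB = ⌊$158,680 × 200%/8⌋ = $39,670; SL = ⌊$142,680/7⌋ = $20,382 → take DB $39,670. Book value $119,010.
Year 3: DB = ⌊$119,010 × 200%/8⌋ = $29,752; SL = ⌊$103,010/6⌋ = $17,168 → take DB $29,752. Book value $89,258.
Year 4: DB = ⌊$89,258 × 200%/8⌋ = $22,314; SL = ⌊$73,258/5⌋ = $14,651 → take DB $22,314. Book value $66,944.
Year 5: DB = ⌊$66,944 × 200%/8⌋ = $16,736; SL = ⌊$50,944/4⌋ = $12,736 → take DB $16,736. Book value $50,208.
Year 6: DB = ⌊$50,208 × 200%/8⌋ = $12,552; SL = ⌊$34,208/3⌋ = $11,402 → take DB $12,552. Book value $37,656.
Accumulated through year 6 = $211,573 − $37,656 = $173,917.

$173,917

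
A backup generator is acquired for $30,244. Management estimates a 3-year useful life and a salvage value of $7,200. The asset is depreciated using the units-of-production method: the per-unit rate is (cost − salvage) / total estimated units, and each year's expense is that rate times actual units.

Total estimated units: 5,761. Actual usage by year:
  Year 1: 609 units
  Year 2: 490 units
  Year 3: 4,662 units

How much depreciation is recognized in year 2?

$1,960

Depreciable base = $30,244 − $7,200 = $23,044.
Rate = $23,044 / 5,761 units = $4 per unit.
Year 1: 609 × $4 = $2,436. Book value $27,808.
Year 2: 490 × $4 = $1,960. Book value $25,848.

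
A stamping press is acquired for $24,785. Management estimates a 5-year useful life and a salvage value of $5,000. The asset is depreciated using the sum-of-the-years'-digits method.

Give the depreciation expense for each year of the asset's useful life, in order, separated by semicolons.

Depreciable base = $24,785 − $5,000 = $19,785.
Sum of the years' digits = 5+4+3+2+1 = 15.
Year 1: $19,785 × 5/15 = $6,595. Book value $18,190.
Year 2: $19,785 × 4/15 = $5,276. Book value $12,914.
Year 3: $19,785 × 3/15 = $3,957. Book value $8,957.
Year 4: $19,785 × 2/15 = $2,638. Book value $6,319.
Year 5: $19,785 × 1/15 = $1,319. Book value $5,000.

$6,595; $5,276; $3,957; $2,638; $1,319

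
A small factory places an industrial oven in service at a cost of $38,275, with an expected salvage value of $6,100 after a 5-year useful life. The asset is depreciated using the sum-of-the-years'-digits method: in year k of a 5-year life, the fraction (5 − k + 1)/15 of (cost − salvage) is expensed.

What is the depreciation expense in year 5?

$2,145

Depreciable base = $38,275 − $6,100 = $32,175.
Sum of the years' digits = 5+4+3+2+1 = 15.
Year 1: $32,175 × 5/15 = $10,725. Book value $27,550.
Year 2: $32,175 × 4/15 = $8,580. Book value $18,970.
Year 3: $32,175 × 3/15 = $6,435. Book value $12,535.
Year 4: $32,175 × 2/15 = $4,290. Book value $8,245.
Year 5: $32,175 × 1/15 = $2,145. Book value $6,100.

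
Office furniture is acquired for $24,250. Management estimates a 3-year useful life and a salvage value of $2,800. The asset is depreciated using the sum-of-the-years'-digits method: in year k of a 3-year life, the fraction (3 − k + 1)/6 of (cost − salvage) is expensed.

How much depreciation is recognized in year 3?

$3,575

Depreciable base = $24,250 − $2,800 = $21,450.
Sum of the years' digits = 3+2+1 = 6.
Year 1: $21,450 × 3/6 = $10,725. Book value $13,525.
Year 2: $21,450 × 2/6 = $7,150. Book value $6,375.
Year 3: $21,450 × 1/6 = $3,575. Book value $2,800.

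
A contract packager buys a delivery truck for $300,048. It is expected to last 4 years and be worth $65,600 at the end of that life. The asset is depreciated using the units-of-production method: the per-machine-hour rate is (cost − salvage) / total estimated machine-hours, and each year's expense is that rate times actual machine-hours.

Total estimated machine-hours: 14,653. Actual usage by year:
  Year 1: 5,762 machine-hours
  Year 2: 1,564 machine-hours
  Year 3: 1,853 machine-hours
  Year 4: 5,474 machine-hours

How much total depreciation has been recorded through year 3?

Depreciable base = $300,048 − $65,600 = $234,448.
Rate = $234,448 / 14,653 machine-hours = $16 per machine-hour.
Year 1: 5,762 × $16 = $92,192. Book value $207,856.
Year 2: 1,564 × $16 = $25,024. Book value $182,832.
Year 3: 1,853 × $16 = $29,648. Book value $153,184.
Accumulated through year 3 = $300,048 − $153,184 = $146,864.

$146,864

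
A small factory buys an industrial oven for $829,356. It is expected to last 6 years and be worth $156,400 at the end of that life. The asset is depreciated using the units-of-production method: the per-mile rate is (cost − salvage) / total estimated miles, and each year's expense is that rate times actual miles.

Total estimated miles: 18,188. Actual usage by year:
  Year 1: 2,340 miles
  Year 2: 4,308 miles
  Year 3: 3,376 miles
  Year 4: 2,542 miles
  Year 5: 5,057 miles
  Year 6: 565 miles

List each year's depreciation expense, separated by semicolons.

Depreciable base = $829,356 − $156,400 = $672,956.
Rate = $672,956 / 18,188 miles = $37 per mile.
Year 1: 2,340 × $37 = $86,580. Book value $742,776.
Year 2: 4,308 × $37 = $159,396. Book value $583,380.
Year 3: 3,376 × $37 = $124,912. Book value $458,468.
Year 4: 2,542 × $37 = $94,054. Book value $364,414.
Year 5: 5,057 × $37 = $187,109. Book value $177,305.
Year 6: 565 × $37 = $20,905. Book value $156,400.

$86,580; $159,396; $124,912; $94,054; $187,109; $20,905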